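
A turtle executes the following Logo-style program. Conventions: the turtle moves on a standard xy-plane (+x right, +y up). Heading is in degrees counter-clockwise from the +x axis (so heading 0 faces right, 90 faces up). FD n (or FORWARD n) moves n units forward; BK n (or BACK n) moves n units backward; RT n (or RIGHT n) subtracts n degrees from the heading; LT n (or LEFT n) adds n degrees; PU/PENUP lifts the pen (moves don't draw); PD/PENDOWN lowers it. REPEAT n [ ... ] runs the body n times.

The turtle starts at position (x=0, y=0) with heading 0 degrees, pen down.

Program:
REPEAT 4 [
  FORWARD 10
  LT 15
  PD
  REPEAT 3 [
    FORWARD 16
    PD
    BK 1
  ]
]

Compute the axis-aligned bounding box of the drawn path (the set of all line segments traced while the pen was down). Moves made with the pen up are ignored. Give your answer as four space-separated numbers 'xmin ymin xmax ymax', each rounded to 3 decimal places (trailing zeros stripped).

Executing turtle program step by step:
Start: pos=(0,0), heading=0, pen down
REPEAT 4 [
  -- iteration 1/4 --
  FD 10: (0,0) -> (10,0) [heading=0, draw]
  LT 15: heading 0 -> 15
  PD: pen down
  REPEAT 3 [
    -- iteration 1/3 --
    FD 16: (10,0) -> (25.455,4.141) [heading=15, draw]
    PD: pen down
    BK 1: (25.455,4.141) -> (24.489,3.882) [heading=15, draw]
    -- iteration 2/3 --
    FD 16: (24.489,3.882) -> (39.944,8.023) [heading=15, draw]
    PD: pen down
    BK 1: (39.944,8.023) -> (38.978,7.765) [heading=15, draw]
    -- iteration 3/3 --
    FD 16: (38.978,7.765) -> (54.433,11.906) [heading=15, draw]
    PD: pen down
    BK 1: (54.433,11.906) -> (53.467,11.647) [heading=15, draw]
  ]
  -- iteration 2/4 --
  FD 10: (53.467,11.647) -> (63.126,14.235) [heading=15, draw]
  LT 15: heading 15 -> 30
  PD: pen down
  REPEAT 3 [
    -- iteration 1/3 --
    FD 16: (63.126,14.235) -> (76.982,22.235) [heading=30, draw]
    PD: pen down
    BK 1: (76.982,22.235) -> (76.116,21.735) [heading=30, draw]
    -- iteration 2/3 --
    FD 16: (76.116,21.735) -> (89.973,29.735) [heading=30, draw]
    PD: pen down
    BK 1: (89.973,29.735) -> (89.107,29.235) [heading=30, draw]
    -- iteration 3/3 --
    FD 16: (89.107,29.235) -> (102.963,37.235) [heading=30, draw]
    PD: pen down
    BK 1: (102.963,37.235) -> (102.097,36.735) [heading=30, draw]
  ]
  -- iteration 3/4 --
  FD 10: (102.097,36.735) -> (110.757,41.735) [heading=30, draw]
  LT 15: heading 30 -> 45
  PD: pen down
  REPEAT 3 [
    -- iteration 1/3 --
    FD 16: (110.757,41.735) -> (122.071,53.049) [heading=45, draw]
    PD: pen down
    BK 1: (122.071,53.049) -> (121.364,52.342) [heading=45, draw]
    -- iteration 2/3 --
    FD 16: (121.364,52.342) -> (132.678,63.655) [heading=45, draw]
    PD: pen down
    BK 1: (132.678,63.655) -> (131.971,62.948) [heading=45, draw]
    -- iteration 3/3 --
    FD 16: (131.971,62.948) -> (143.284,74.262) [heading=45, draw]
    PD: pen down
    BK 1: (143.284,74.262) -> (142.577,73.555) [heading=45, draw]
  ]
  -- iteration 4/4 --
  FD 10: (142.577,73.555) -> (149.648,80.626) [heading=45, draw]
  LT 15: heading 45 -> 60
  PD: pen down
  REPEAT 3 [
    -- iteration 1/3 --
    FD 16: (149.648,80.626) -> (157.648,94.482) [heading=60, draw]
    PD: pen down
    BK 1: (157.648,94.482) -> (157.148,93.616) [heading=60, draw]
    -- iteration 2/3 --
    FD 16: (157.148,93.616) -> (165.148,107.473) [heading=60, draw]
    PD: pen down
    BK 1: (165.148,107.473) -> (164.648,106.607) [heading=60, draw]
    -- iteration 3/3 --
    FD 16: (164.648,106.607) -> (172.648,120.463) [heading=60, draw]
    PD: pen down
    BK 1: (172.648,120.463) -> (172.148,119.597) [heading=60, draw]
  ]
]
Final: pos=(172.148,119.597), heading=60, 28 segment(s) drawn

Segment endpoints: x in {0, 10, 24.489, 25.455, 38.978, 39.944, 53.467, 54.433, 63.126, 76.116, 76.982, 89.107, 89.973, 102.097, 102.963, 110.757, 121.364, 122.071, 131.971, 132.678, 142.577, 143.284, 149.648, 157.148, 157.648, 164.648, 165.148, 172.148, 172.648}, y in {0, 3.882, 4.141, 7.765, 8.023, 11.647, 11.906, 14.235, 21.735, 22.235, 29.235, 29.735, 36.735, 37.235, 41.735, 52.342, 53.049, 62.948, 63.655, 73.555, 74.262, 80.626, 93.616, 94.482, 106.607, 107.473, 119.597, 120.463}
xmin=0, ymin=0, xmax=172.648, ymax=120.463

Answer: 0 0 172.648 120.463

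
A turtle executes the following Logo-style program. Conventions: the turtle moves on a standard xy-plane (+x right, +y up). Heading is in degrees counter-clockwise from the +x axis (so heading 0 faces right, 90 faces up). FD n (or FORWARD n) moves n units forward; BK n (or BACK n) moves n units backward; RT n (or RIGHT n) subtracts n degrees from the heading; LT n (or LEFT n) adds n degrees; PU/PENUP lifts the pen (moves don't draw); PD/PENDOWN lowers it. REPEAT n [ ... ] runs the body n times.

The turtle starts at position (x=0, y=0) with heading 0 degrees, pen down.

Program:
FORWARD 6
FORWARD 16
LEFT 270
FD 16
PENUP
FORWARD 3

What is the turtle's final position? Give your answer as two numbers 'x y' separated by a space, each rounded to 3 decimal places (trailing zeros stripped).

Executing turtle program step by step:
Start: pos=(0,0), heading=0, pen down
FD 6: (0,0) -> (6,0) [heading=0, draw]
FD 16: (6,0) -> (22,0) [heading=0, draw]
LT 270: heading 0 -> 270
FD 16: (22,0) -> (22,-16) [heading=270, draw]
PU: pen up
FD 3: (22,-16) -> (22,-19) [heading=270, move]
Final: pos=(22,-19), heading=270, 3 segment(s) drawn

Answer: 22 -19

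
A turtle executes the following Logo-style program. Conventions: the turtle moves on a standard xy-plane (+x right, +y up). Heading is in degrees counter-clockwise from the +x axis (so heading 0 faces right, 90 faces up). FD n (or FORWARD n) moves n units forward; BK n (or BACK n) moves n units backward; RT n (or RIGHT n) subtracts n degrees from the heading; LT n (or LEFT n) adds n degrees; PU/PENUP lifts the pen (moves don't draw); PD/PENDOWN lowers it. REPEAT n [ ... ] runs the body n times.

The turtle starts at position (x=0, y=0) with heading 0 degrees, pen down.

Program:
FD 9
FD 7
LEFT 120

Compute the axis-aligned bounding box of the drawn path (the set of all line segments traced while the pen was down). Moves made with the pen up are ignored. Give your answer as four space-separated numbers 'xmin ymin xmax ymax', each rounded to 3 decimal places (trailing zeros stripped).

Executing turtle program step by step:
Start: pos=(0,0), heading=0, pen down
FD 9: (0,0) -> (9,0) [heading=0, draw]
FD 7: (9,0) -> (16,0) [heading=0, draw]
LT 120: heading 0 -> 120
Final: pos=(16,0), heading=120, 2 segment(s) drawn

Segment endpoints: x in {0, 9, 16}, y in {0}
xmin=0, ymin=0, xmax=16, ymax=0

Answer: 0 0 16 0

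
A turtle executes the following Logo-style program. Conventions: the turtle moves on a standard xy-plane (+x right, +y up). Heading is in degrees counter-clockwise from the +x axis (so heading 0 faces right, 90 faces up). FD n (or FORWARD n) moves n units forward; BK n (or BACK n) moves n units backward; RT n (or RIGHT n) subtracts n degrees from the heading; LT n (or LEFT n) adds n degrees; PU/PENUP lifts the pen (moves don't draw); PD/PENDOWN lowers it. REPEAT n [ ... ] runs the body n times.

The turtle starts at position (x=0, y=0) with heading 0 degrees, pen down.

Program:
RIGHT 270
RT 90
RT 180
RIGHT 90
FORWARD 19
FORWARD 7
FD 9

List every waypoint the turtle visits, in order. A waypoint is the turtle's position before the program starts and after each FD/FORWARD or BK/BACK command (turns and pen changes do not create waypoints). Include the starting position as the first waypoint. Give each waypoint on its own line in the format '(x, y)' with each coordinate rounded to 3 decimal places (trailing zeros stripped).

Answer: (0, 0)
(0, 19)
(0, 26)
(0, 35)

Derivation:
Executing turtle program step by step:
Start: pos=(0,0), heading=0, pen down
RT 270: heading 0 -> 90
RT 90: heading 90 -> 0
RT 180: heading 0 -> 180
RT 90: heading 180 -> 90
FD 19: (0,0) -> (0,19) [heading=90, draw]
FD 7: (0,19) -> (0,26) [heading=90, draw]
FD 9: (0,26) -> (0,35) [heading=90, draw]
Final: pos=(0,35), heading=90, 3 segment(s) drawn
Waypoints (4 total):
(0, 0)
(0, 19)
(0, 26)
(0, 35)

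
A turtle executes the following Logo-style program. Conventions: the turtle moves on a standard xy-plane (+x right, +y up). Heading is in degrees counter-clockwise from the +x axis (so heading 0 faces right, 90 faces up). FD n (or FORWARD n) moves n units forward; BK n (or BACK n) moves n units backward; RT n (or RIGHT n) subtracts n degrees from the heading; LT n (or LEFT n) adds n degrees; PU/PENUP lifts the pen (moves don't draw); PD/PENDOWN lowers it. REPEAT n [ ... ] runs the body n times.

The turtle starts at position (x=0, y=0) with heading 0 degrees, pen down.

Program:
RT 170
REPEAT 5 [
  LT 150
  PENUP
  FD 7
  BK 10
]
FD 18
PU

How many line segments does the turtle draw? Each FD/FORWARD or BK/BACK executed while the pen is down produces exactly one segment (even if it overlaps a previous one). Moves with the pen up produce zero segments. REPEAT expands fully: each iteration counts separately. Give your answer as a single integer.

Executing turtle program step by step:
Start: pos=(0,0), heading=0, pen down
RT 170: heading 0 -> 190
REPEAT 5 [
  -- iteration 1/5 --
  LT 150: heading 190 -> 340
  PU: pen up
  FD 7: (0,0) -> (6.578,-2.394) [heading=340, move]
  BK 10: (6.578,-2.394) -> (-2.819,1.026) [heading=340, move]
  -- iteration 2/5 --
  LT 150: heading 340 -> 130
  PU: pen up
  FD 7: (-2.819,1.026) -> (-7.319,6.388) [heading=130, move]
  BK 10: (-7.319,6.388) -> (-0.891,-1.272) [heading=130, move]
  -- iteration 3/5 --
  LT 150: heading 130 -> 280
  PU: pen up
  FD 7: (-0.891,-1.272) -> (0.325,-8.166) [heading=280, move]
  BK 10: (0.325,-8.166) -> (-1.412,1.682) [heading=280, move]
  -- iteration 4/5 --
  LT 150: heading 280 -> 70
  PU: pen up
  FD 7: (-1.412,1.682) -> (0.982,8.26) [heading=70, move]
  BK 10: (0.982,8.26) -> (-2.438,-1.137) [heading=70, move]
  -- iteration 5/5 --
  LT 150: heading 70 -> 220
  PU: pen up
  FD 7: (-2.438,-1.137) -> (-7.8,-5.636) [heading=220, move]
  BK 10: (-7.8,-5.636) -> (-0.14,0.792) [heading=220, move]
]
FD 18: (-0.14,0.792) -> (-13.928,-10.779) [heading=220, move]
PU: pen up
Final: pos=(-13.928,-10.779), heading=220, 0 segment(s) drawn
Segments drawn: 0

Answer: 0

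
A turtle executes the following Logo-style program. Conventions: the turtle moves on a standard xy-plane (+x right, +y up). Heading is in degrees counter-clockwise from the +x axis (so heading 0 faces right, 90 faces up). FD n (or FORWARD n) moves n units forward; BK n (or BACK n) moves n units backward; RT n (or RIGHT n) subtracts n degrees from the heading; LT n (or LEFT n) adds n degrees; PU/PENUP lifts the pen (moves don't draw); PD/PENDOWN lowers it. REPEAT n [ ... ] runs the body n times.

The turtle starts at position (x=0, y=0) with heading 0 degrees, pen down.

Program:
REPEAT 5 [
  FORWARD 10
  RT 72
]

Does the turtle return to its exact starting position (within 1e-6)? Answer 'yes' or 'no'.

Executing turtle program step by step:
Start: pos=(0,0), heading=0, pen down
REPEAT 5 [
  -- iteration 1/5 --
  FD 10: (0,0) -> (10,0) [heading=0, draw]
  RT 72: heading 0 -> 288
  -- iteration 2/5 --
  FD 10: (10,0) -> (13.09,-9.511) [heading=288, draw]
  RT 72: heading 288 -> 216
  -- iteration 3/5 --
  FD 10: (13.09,-9.511) -> (5,-15.388) [heading=216, draw]
  RT 72: heading 216 -> 144
  -- iteration 4/5 --
  FD 10: (5,-15.388) -> (-3.09,-9.511) [heading=144, draw]
  RT 72: heading 144 -> 72
  -- iteration 5/5 --
  FD 10: (-3.09,-9.511) -> (0,0) [heading=72, draw]
  RT 72: heading 72 -> 0
]
Final: pos=(0,0), heading=0, 5 segment(s) drawn

Start position: (0, 0)
Final position: (0, 0)
Distance = 0; < 1e-6 -> CLOSED

Answer: yes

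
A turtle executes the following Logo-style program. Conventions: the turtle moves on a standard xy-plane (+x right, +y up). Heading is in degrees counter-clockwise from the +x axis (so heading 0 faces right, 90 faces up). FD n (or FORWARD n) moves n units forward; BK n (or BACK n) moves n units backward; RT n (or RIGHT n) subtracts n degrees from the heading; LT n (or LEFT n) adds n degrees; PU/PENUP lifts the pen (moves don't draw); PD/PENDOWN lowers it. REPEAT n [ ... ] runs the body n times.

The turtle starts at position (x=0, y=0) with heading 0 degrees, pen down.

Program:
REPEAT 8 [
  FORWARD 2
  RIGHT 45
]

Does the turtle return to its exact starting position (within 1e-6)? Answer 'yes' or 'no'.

Executing turtle program step by step:
Start: pos=(0,0), heading=0, pen down
REPEAT 8 [
  -- iteration 1/8 --
  FD 2: (0,0) -> (2,0) [heading=0, draw]
  RT 45: heading 0 -> 315
  -- iteration 2/8 --
  FD 2: (2,0) -> (3.414,-1.414) [heading=315, draw]
  RT 45: heading 315 -> 270
  -- iteration 3/8 --
  FD 2: (3.414,-1.414) -> (3.414,-3.414) [heading=270, draw]
  RT 45: heading 270 -> 225
  -- iteration 4/8 --
  FD 2: (3.414,-3.414) -> (2,-4.828) [heading=225, draw]
  RT 45: heading 225 -> 180
  -- iteration 5/8 --
  FD 2: (2,-4.828) -> (0,-4.828) [heading=180, draw]
  RT 45: heading 180 -> 135
  -- iteration 6/8 --
  FD 2: (0,-4.828) -> (-1.414,-3.414) [heading=135, draw]
  RT 45: heading 135 -> 90
  -- iteration 7/8 --
  FD 2: (-1.414,-3.414) -> (-1.414,-1.414) [heading=90, draw]
  RT 45: heading 90 -> 45
  -- iteration 8/8 --
  FD 2: (-1.414,-1.414) -> (0,0) [heading=45, draw]
  RT 45: heading 45 -> 0
]
Final: pos=(0,0), heading=0, 8 segment(s) drawn

Start position: (0, 0)
Final position: (0, 0)
Distance = 0; < 1e-6 -> CLOSED

Answer: yes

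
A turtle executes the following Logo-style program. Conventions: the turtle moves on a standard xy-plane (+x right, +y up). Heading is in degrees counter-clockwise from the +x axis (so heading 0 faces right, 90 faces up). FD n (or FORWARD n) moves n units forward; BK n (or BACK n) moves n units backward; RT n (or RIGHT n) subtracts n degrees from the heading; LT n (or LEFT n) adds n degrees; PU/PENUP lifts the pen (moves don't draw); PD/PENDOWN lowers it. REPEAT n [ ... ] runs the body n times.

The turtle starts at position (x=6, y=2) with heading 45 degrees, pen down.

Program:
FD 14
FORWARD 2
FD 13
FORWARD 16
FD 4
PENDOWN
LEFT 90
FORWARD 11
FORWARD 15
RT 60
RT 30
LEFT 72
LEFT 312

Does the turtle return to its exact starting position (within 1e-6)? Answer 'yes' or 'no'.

Executing turtle program step by step:
Start: pos=(6,2), heading=45, pen down
FD 14: (6,2) -> (15.899,11.899) [heading=45, draw]
FD 2: (15.899,11.899) -> (17.314,13.314) [heading=45, draw]
FD 13: (17.314,13.314) -> (26.506,22.506) [heading=45, draw]
FD 16: (26.506,22.506) -> (37.82,33.82) [heading=45, draw]
FD 4: (37.82,33.82) -> (40.648,36.648) [heading=45, draw]
PD: pen down
LT 90: heading 45 -> 135
FD 11: (40.648,36.648) -> (32.87,44.426) [heading=135, draw]
FD 15: (32.87,44.426) -> (22.263,55.033) [heading=135, draw]
RT 60: heading 135 -> 75
RT 30: heading 75 -> 45
LT 72: heading 45 -> 117
LT 312: heading 117 -> 69
Final: pos=(22.263,55.033), heading=69, 7 segment(s) drawn

Start position: (6, 2)
Final position: (22.263, 55.033)
Distance = 55.471; >= 1e-6 -> NOT closed

Answer: no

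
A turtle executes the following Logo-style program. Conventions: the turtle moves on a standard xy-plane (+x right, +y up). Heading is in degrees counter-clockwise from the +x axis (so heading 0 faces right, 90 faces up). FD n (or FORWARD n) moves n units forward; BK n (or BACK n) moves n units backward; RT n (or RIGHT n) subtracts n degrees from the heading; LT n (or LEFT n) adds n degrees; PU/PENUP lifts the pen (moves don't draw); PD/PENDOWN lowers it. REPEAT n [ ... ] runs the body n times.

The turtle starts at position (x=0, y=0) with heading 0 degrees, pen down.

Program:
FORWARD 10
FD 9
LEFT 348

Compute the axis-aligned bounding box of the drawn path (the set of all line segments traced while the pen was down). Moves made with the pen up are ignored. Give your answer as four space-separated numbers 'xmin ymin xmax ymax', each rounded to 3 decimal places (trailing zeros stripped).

Executing turtle program step by step:
Start: pos=(0,0), heading=0, pen down
FD 10: (0,0) -> (10,0) [heading=0, draw]
FD 9: (10,0) -> (19,0) [heading=0, draw]
LT 348: heading 0 -> 348
Final: pos=(19,0), heading=348, 2 segment(s) drawn

Segment endpoints: x in {0, 10, 19}, y in {0}
xmin=0, ymin=0, xmax=19, ymax=0

Answer: 0 0 19 0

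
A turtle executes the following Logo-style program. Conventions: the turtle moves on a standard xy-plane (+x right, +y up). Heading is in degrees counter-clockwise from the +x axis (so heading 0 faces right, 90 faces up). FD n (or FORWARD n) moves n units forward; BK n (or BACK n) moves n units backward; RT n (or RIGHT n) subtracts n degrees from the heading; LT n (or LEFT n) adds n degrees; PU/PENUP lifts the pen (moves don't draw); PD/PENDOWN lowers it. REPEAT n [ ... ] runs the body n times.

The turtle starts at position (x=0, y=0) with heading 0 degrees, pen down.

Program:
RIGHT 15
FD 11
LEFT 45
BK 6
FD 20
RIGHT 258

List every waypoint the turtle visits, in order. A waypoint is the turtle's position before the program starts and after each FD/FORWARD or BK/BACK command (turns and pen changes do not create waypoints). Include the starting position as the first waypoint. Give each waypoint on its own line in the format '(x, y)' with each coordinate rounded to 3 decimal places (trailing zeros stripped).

Answer: (0, 0)
(10.625, -2.847)
(5.429, -5.847)
(22.75, 4.153)

Derivation:
Executing turtle program step by step:
Start: pos=(0,0), heading=0, pen down
RT 15: heading 0 -> 345
FD 11: (0,0) -> (10.625,-2.847) [heading=345, draw]
LT 45: heading 345 -> 30
BK 6: (10.625,-2.847) -> (5.429,-5.847) [heading=30, draw]
FD 20: (5.429,-5.847) -> (22.75,4.153) [heading=30, draw]
RT 258: heading 30 -> 132
Final: pos=(22.75,4.153), heading=132, 3 segment(s) drawn
Waypoints (4 total):
(0, 0)
(10.625, -2.847)
(5.429, -5.847)
(22.75, 4.153)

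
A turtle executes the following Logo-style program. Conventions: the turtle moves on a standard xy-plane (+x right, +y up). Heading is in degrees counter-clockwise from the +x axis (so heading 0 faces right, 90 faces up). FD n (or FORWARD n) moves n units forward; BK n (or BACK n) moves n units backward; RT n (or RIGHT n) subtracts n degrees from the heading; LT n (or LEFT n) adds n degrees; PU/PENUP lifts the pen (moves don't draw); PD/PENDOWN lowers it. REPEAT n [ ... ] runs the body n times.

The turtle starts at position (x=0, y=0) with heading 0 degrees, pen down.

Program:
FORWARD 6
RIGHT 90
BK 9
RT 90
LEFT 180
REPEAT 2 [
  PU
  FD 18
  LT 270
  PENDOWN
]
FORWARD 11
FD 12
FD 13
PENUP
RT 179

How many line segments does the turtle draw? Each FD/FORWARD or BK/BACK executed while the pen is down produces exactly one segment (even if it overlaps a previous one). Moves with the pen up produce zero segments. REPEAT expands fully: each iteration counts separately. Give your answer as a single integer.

Answer: 5

Derivation:
Executing turtle program step by step:
Start: pos=(0,0), heading=0, pen down
FD 6: (0,0) -> (6,0) [heading=0, draw]
RT 90: heading 0 -> 270
BK 9: (6,0) -> (6,9) [heading=270, draw]
RT 90: heading 270 -> 180
LT 180: heading 180 -> 0
REPEAT 2 [
  -- iteration 1/2 --
  PU: pen up
  FD 18: (6,9) -> (24,9) [heading=0, move]
  LT 270: heading 0 -> 270
  PD: pen down
  -- iteration 2/2 --
  PU: pen up
  FD 18: (24,9) -> (24,-9) [heading=270, move]
  LT 270: heading 270 -> 180
  PD: pen down
]
FD 11: (24,-9) -> (13,-9) [heading=180, draw]
FD 12: (13,-9) -> (1,-9) [heading=180, draw]
FD 13: (1,-9) -> (-12,-9) [heading=180, draw]
PU: pen up
RT 179: heading 180 -> 1
Final: pos=(-12,-9), heading=1, 5 segment(s) drawn
Segments drawn: 5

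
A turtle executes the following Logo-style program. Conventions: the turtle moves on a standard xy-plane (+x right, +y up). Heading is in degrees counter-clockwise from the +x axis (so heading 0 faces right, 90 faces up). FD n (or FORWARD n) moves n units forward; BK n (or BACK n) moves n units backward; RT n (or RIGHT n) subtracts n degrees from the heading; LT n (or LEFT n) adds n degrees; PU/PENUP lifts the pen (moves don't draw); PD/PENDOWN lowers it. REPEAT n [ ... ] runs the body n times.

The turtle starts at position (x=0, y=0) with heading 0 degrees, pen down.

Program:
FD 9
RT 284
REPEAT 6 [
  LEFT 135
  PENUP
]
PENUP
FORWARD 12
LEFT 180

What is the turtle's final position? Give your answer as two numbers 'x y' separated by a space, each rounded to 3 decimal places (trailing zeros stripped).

Executing turtle program step by step:
Start: pos=(0,0), heading=0, pen down
FD 9: (0,0) -> (9,0) [heading=0, draw]
RT 284: heading 0 -> 76
REPEAT 6 [
  -- iteration 1/6 --
  LT 135: heading 76 -> 211
  PU: pen up
  -- iteration 2/6 --
  LT 135: heading 211 -> 346
  PU: pen up
  -- iteration 3/6 --
  LT 135: heading 346 -> 121
  PU: pen up
  -- iteration 4/6 --
  LT 135: heading 121 -> 256
  PU: pen up
  -- iteration 5/6 --
  LT 135: heading 256 -> 31
  PU: pen up
  -- iteration 6/6 --
  LT 135: heading 31 -> 166
  PU: pen up
]
PU: pen up
FD 12: (9,0) -> (-2.644,2.903) [heading=166, move]
LT 180: heading 166 -> 346
Final: pos=(-2.644,2.903), heading=346, 1 segment(s) drawn

Answer: -2.644 2.903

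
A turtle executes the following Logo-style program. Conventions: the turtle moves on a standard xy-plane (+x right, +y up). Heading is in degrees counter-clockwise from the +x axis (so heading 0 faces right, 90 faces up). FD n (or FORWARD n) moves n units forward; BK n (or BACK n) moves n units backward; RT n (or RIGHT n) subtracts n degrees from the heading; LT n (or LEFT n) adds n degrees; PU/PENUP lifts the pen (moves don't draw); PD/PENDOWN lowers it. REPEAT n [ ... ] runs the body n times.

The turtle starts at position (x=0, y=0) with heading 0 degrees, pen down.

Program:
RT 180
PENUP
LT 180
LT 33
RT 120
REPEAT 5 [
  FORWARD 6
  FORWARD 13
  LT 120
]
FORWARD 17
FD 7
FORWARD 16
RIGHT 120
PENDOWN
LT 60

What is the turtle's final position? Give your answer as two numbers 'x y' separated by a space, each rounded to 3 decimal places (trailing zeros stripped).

Executing turtle program step by step:
Start: pos=(0,0), heading=0, pen down
RT 180: heading 0 -> 180
PU: pen up
LT 180: heading 180 -> 0
LT 33: heading 0 -> 33
RT 120: heading 33 -> 273
REPEAT 5 [
  -- iteration 1/5 --
  FD 6: (0,0) -> (0.314,-5.992) [heading=273, move]
  FD 13: (0.314,-5.992) -> (0.994,-18.974) [heading=273, move]
  LT 120: heading 273 -> 33
  -- iteration 2/5 --
  FD 6: (0.994,-18.974) -> (6.026,-15.706) [heading=33, move]
  FD 13: (6.026,-15.706) -> (16.929,-8.626) [heading=33, move]
  LT 120: heading 33 -> 153
  -- iteration 3/5 --
  FD 6: (16.929,-8.626) -> (11.583,-5.902) [heading=153, move]
  FD 13: (11.583,-5.902) -> (0,0) [heading=153, move]
  LT 120: heading 153 -> 273
  -- iteration 4/5 --
  FD 6: (0,0) -> (0.314,-5.992) [heading=273, move]
  FD 13: (0.314,-5.992) -> (0.994,-18.974) [heading=273, move]
  LT 120: heading 273 -> 33
  -- iteration 5/5 --
  FD 6: (0.994,-18.974) -> (6.026,-15.706) [heading=33, move]
  FD 13: (6.026,-15.706) -> (16.929,-8.626) [heading=33, move]
  LT 120: heading 33 -> 153
]
FD 17: (16.929,-8.626) -> (1.782,-0.908) [heading=153, move]
FD 7: (1.782,-0.908) -> (-4.455,2.27) [heading=153, move]
FD 16: (-4.455,2.27) -> (-18.711,9.534) [heading=153, move]
RT 120: heading 153 -> 33
PD: pen down
LT 60: heading 33 -> 93
Final: pos=(-18.711,9.534), heading=93, 0 segment(s) drawn

Answer: -18.711 9.534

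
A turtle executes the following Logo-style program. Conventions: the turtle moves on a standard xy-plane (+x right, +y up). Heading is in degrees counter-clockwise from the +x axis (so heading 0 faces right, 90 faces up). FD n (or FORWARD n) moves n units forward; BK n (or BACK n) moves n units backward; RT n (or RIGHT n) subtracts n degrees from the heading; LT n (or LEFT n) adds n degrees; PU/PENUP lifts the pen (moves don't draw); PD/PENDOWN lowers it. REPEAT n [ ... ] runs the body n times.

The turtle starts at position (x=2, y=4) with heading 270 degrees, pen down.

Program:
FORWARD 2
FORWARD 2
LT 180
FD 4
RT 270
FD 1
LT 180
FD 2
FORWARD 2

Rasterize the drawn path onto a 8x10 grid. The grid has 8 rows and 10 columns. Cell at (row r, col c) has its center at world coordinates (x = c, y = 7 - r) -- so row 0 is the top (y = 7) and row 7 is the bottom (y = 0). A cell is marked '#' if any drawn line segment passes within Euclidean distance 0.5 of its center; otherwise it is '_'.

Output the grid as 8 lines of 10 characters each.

Answer: __________
__________
__________
_#####____
__#_______
__#_______
__#_______
__#_______

Derivation:
Segment 0: (2,4) -> (2,2)
Segment 1: (2,2) -> (2,0)
Segment 2: (2,0) -> (2,4)
Segment 3: (2,4) -> (1,4)
Segment 4: (1,4) -> (3,4)
Segment 5: (3,4) -> (5,4)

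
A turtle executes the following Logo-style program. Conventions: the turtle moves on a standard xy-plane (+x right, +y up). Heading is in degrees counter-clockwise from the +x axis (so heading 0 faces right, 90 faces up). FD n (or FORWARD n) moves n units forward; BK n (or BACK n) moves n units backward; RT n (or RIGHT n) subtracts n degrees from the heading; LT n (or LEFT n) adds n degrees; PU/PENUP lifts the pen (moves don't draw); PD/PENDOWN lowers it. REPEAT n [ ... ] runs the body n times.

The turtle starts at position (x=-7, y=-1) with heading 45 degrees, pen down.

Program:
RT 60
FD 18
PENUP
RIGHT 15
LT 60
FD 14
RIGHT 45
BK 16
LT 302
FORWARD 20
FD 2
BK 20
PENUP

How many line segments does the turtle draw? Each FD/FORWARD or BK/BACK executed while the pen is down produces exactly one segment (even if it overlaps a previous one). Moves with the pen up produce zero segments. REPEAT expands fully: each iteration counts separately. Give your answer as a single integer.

Answer: 1

Derivation:
Executing turtle program step by step:
Start: pos=(-7,-1), heading=45, pen down
RT 60: heading 45 -> 345
FD 18: (-7,-1) -> (10.387,-5.659) [heading=345, draw]
PU: pen up
RT 15: heading 345 -> 330
LT 60: heading 330 -> 30
FD 14: (10.387,-5.659) -> (22.511,1.341) [heading=30, move]
RT 45: heading 30 -> 345
BK 16: (22.511,1.341) -> (7.056,5.482) [heading=345, move]
LT 302: heading 345 -> 287
FD 20: (7.056,5.482) -> (12.904,-13.644) [heading=287, move]
FD 2: (12.904,-13.644) -> (13.488,-15.556) [heading=287, move]
BK 20: (13.488,-15.556) -> (7.641,3.57) [heading=287, move]
PU: pen up
Final: pos=(7.641,3.57), heading=287, 1 segment(s) drawn
Segments drawn: 1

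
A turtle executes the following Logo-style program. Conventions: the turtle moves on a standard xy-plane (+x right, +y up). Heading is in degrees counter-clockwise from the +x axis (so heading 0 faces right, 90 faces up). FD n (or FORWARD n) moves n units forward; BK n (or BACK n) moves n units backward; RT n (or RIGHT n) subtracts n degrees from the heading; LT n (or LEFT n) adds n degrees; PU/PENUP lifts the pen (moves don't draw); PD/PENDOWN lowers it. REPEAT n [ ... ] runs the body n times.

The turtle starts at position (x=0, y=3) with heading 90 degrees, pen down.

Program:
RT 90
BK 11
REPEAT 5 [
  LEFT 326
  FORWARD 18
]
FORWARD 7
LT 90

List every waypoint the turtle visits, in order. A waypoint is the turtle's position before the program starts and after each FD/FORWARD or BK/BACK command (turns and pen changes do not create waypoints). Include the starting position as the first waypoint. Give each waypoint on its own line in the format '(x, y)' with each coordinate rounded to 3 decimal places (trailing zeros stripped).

Executing turtle program step by step:
Start: pos=(0,3), heading=90, pen down
RT 90: heading 90 -> 0
BK 11: (0,3) -> (-11,3) [heading=0, draw]
REPEAT 5 [
  -- iteration 1/5 --
  LT 326: heading 0 -> 326
  FD 18: (-11,3) -> (3.923,-7.065) [heading=326, draw]
  -- iteration 2/5 --
  LT 326: heading 326 -> 292
  FD 18: (3.923,-7.065) -> (10.666,-23.755) [heading=292, draw]
  -- iteration 3/5 --
  LT 326: heading 292 -> 258
  FD 18: (10.666,-23.755) -> (6.923,-41.361) [heading=258, draw]
  -- iteration 4/5 --
  LT 326: heading 258 -> 224
  FD 18: (6.923,-41.361) -> (-6.025,-53.865) [heading=224, draw]
  -- iteration 5/5 --
  LT 326: heading 224 -> 190
  FD 18: (-6.025,-53.865) -> (-23.751,-56.991) [heading=190, draw]
]
FD 7: (-23.751,-56.991) -> (-30.645,-58.206) [heading=190, draw]
LT 90: heading 190 -> 280
Final: pos=(-30.645,-58.206), heading=280, 7 segment(s) drawn
Waypoints (8 total):
(0, 3)
(-11, 3)
(3.923, -7.065)
(10.666, -23.755)
(6.923, -41.361)
(-6.025, -53.865)
(-23.751, -56.991)
(-30.645, -58.206)

Answer: (0, 3)
(-11, 3)
(3.923, -7.065)
(10.666, -23.755)
(6.923, -41.361)
(-6.025, -53.865)
(-23.751, -56.991)
(-30.645, -58.206)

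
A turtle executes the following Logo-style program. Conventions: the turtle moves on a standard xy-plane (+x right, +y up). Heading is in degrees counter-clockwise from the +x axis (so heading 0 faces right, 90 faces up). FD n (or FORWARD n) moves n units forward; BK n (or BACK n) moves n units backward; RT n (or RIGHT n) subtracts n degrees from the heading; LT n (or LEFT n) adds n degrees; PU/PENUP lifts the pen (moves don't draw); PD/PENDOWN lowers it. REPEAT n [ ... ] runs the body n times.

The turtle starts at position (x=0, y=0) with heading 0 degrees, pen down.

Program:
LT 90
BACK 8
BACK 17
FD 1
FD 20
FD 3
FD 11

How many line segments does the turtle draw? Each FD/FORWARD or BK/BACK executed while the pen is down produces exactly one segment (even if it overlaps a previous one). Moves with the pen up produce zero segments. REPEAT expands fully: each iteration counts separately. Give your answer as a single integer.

Answer: 6

Derivation:
Executing turtle program step by step:
Start: pos=(0,0), heading=0, pen down
LT 90: heading 0 -> 90
BK 8: (0,0) -> (0,-8) [heading=90, draw]
BK 17: (0,-8) -> (0,-25) [heading=90, draw]
FD 1: (0,-25) -> (0,-24) [heading=90, draw]
FD 20: (0,-24) -> (0,-4) [heading=90, draw]
FD 3: (0,-4) -> (0,-1) [heading=90, draw]
FD 11: (0,-1) -> (0,10) [heading=90, draw]
Final: pos=(0,10), heading=90, 6 segment(s) drawn
Segments drawn: 6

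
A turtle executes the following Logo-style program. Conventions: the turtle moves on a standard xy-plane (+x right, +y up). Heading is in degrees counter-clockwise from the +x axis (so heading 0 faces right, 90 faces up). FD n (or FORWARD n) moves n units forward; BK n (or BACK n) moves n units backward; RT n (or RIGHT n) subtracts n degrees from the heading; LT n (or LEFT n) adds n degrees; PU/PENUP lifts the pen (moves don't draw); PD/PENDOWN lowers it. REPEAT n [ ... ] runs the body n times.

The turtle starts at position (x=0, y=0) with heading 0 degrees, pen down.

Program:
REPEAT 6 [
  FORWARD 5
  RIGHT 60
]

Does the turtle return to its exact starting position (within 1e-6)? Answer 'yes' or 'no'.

Executing turtle program step by step:
Start: pos=(0,0), heading=0, pen down
REPEAT 6 [
  -- iteration 1/6 --
  FD 5: (0,0) -> (5,0) [heading=0, draw]
  RT 60: heading 0 -> 300
  -- iteration 2/6 --
  FD 5: (5,0) -> (7.5,-4.33) [heading=300, draw]
  RT 60: heading 300 -> 240
  -- iteration 3/6 --
  FD 5: (7.5,-4.33) -> (5,-8.66) [heading=240, draw]
  RT 60: heading 240 -> 180
  -- iteration 4/6 --
  FD 5: (5,-8.66) -> (0,-8.66) [heading=180, draw]
  RT 60: heading 180 -> 120
  -- iteration 5/6 --
  FD 5: (0,-8.66) -> (-2.5,-4.33) [heading=120, draw]
  RT 60: heading 120 -> 60
  -- iteration 6/6 --
  FD 5: (-2.5,-4.33) -> (0,0) [heading=60, draw]
  RT 60: heading 60 -> 0
]
Final: pos=(0,0), heading=0, 6 segment(s) drawn

Start position: (0, 0)
Final position: (0, 0)
Distance = 0; < 1e-6 -> CLOSED

Answer: yes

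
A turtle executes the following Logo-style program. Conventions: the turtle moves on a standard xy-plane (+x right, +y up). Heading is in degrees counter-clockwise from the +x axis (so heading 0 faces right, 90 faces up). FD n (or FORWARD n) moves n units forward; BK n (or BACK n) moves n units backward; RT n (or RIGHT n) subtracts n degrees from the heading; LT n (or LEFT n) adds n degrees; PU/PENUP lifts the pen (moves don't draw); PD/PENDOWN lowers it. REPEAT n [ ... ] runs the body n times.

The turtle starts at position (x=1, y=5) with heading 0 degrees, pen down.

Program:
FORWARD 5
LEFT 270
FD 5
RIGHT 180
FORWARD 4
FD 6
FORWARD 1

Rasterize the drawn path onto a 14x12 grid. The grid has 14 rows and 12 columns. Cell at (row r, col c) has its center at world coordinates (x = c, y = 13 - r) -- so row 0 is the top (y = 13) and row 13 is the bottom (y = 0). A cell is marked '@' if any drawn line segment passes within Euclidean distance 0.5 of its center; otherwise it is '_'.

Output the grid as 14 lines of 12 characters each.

Segment 0: (1,5) -> (6,5)
Segment 1: (6,5) -> (6,0)
Segment 2: (6,0) -> (6,4)
Segment 3: (6,4) -> (6,10)
Segment 4: (6,10) -> (6,11)

Answer: ____________
____________
______@_____
______@_____
______@_____
______@_____
______@_____
______@_____
_@@@@@@_____
______@_____
______@_____
______@_____
______@_____
______@_____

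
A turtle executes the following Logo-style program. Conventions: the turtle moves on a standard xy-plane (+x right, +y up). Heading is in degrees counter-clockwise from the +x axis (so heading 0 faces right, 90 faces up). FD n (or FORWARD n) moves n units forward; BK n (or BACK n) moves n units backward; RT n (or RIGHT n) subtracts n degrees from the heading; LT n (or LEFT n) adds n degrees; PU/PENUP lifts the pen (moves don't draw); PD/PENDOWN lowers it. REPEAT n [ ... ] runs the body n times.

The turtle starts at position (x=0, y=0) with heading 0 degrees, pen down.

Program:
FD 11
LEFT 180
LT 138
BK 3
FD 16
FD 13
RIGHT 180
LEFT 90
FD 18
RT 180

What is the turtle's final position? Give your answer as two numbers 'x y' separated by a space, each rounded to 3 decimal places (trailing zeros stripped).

Answer: 18.277 -30.774

Derivation:
Executing turtle program step by step:
Start: pos=(0,0), heading=0, pen down
FD 11: (0,0) -> (11,0) [heading=0, draw]
LT 180: heading 0 -> 180
LT 138: heading 180 -> 318
BK 3: (11,0) -> (8.771,2.007) [heading=318, draw]
FD 16: (8.771,2.007) -> (20.661,-8.699) [heading=318, draw]
FD 13: (20.661,-8.699) -> (30.322,-17.397) [heading=318, draw]
RT 180: heading 318 -> 138
LT 90: heading 138 -> 228
FD 18: (30.322,-17.397) -> (18.277,-30.774) [heading=228, draw]
RT 180: heading 228 -> 48
Final: pos=(18.277,-30.774), heading=48, 5 segment(s) drawn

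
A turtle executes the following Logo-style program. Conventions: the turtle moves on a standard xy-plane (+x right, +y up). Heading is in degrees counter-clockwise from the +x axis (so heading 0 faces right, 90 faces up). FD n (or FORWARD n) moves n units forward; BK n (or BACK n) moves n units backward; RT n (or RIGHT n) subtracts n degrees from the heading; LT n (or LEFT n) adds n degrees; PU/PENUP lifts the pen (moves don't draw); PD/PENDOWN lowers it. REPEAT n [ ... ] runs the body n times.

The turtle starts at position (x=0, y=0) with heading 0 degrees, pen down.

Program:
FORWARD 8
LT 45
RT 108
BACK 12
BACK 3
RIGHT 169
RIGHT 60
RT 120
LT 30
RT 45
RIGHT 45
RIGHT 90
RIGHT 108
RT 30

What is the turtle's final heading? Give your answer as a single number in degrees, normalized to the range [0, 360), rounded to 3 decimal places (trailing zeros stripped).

Answer: 20

Derivation:
Executing turtle program step by step:
Start: pos=(0,0), heading=0, pen down
FD 8: (0,0) -> (8,0) [heading=0, draw]
LT 45: heading 0 -> 45
RT 108: heading 45 -> 297
BK 12: (8,0) -> (2.552,10.692) [heading=297, draw]
BK 3: (2.552,10.692) -> (1.19,13.365) [heading=297, draw]
RT 169: heading 297 -> 128
RT 60: heading 128 -> 68
RT 120: heading 68 -> 308
LT 30: heading 308 -> 338
RT 45: heading 338 -> 293
RT 45: heading 293 -> 248
RT 90: heading 248 -> 158
RT 108: heading 158 -> 50
RT 30: heading 50 -> 20
Final: pos=(1.19,13.365), heading=20, 3 segment(s) drawn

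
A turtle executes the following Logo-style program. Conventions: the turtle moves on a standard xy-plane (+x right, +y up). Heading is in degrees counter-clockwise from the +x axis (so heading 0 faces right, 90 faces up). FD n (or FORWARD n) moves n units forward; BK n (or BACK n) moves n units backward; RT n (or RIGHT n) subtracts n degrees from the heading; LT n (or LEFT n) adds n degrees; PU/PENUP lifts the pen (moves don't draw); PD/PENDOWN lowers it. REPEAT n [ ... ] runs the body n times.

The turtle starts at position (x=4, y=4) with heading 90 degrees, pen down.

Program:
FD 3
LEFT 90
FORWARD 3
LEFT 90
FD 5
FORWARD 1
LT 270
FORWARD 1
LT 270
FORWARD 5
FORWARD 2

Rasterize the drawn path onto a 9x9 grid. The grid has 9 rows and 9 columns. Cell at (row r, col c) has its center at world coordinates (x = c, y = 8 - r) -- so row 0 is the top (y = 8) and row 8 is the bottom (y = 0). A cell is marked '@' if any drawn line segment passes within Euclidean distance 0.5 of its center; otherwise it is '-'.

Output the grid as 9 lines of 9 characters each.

Segment 0: (4,4) -> (4,7)
Segment 1: (4,7) -> (1,7)
Segment 2: (1,7) -> (1,2)
Segment 3: (1,2) -> (1,1)
Segment 4: (1,1) -> (-0,1)
Segment 5: (-0,1) -> (0,6)
Segment 6: (0,6) -> (0,8)

Answer: @--------
@@@@@----
@@--@----
@@--@----
@@--@----
@@-------
@@-------
@@-------
---------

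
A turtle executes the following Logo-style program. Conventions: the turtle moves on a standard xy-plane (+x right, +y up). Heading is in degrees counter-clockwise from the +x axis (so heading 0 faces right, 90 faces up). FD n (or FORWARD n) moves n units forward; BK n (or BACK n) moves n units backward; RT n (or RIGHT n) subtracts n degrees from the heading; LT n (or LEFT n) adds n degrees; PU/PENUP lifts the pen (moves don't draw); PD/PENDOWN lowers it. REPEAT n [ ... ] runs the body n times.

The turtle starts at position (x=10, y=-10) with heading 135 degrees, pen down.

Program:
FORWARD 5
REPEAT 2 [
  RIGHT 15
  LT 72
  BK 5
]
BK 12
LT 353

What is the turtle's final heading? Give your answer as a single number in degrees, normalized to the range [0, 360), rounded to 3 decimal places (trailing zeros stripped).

Executing turtle program step by step:
Start: pos=(10,-10), heading=135, pen down
FD 5: (10,-10) -> (6.464,-6.464) [heading=135, draw]
REPEAT 2 [
  -- iteration 1/2 --
  RT 15: heading 135 -> 120
  LT 72: heading 120 -> 192
  BK 5: (6.464,-6.464) -> (11.355,-5.425) [heading=192, draw]
  -- iteration 2/2 --
  RT 15: heading 192 -> 177
  LT 72: heading 177 -> 249
  BK 5: (11.355,-5.425) -> (13.147,-0.757) [heading=249, draw]
]
BK 12: (13.147,-0.757) -> (17.447,10.446) [heading=249, draw]
LT 353: heading 249 -> 242
Final: pos=(17.447,10.446), heading=242, 4 segment(s) drawn

Answer: 242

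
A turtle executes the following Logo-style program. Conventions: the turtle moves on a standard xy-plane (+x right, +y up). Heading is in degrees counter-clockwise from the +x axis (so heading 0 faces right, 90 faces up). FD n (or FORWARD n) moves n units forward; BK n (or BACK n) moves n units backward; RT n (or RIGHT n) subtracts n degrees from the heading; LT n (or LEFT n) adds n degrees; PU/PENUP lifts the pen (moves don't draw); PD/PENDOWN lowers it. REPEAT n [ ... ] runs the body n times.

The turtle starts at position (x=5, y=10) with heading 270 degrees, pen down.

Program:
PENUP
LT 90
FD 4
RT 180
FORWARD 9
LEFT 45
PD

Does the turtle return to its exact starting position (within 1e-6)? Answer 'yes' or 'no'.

Answer: no

Derivation:
Executing turtle program step by step:
Start: pos=(5,10), heading=270, pen down
PU: pen up
LT 90: heading 270 -> 0
FD 4: (5,10) -> (9,10) [heading=0, move]
RT 180: heading 0 -> 180
FD 9: (9,10) -> (0,10) [heading=180, move]
LT 45: heading 180 -> 225
PD: pen down
Final: pos=(0,10), heading=225, 0 segment(s) drawn

Start position: (5, 10)
Final position: (0, 10)
Distance = 5; >= 1e-6 -> NOT closed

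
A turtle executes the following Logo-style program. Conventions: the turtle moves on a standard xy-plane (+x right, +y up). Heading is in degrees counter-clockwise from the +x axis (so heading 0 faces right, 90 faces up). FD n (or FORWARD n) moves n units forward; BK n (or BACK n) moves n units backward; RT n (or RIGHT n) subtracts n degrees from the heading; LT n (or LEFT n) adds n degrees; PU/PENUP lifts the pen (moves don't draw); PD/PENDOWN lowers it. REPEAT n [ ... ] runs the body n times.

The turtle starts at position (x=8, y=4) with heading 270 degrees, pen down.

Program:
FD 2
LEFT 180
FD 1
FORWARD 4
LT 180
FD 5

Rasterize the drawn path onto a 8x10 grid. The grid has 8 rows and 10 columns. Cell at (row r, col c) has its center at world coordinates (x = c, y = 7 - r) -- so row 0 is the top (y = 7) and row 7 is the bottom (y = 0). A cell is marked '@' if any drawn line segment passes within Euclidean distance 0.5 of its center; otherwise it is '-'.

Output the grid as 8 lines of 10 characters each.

Segment 0: (8,4) -> (8,2)
Segment 1: (8,2) -> (8,3)
Segment 2: (8,3) -> (8,7)
Segment 3: (8,7) -> (8,2)

Answer: --------@-
--------@-
--------@-
--------@-
--------@-
--------@-
----------
----------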